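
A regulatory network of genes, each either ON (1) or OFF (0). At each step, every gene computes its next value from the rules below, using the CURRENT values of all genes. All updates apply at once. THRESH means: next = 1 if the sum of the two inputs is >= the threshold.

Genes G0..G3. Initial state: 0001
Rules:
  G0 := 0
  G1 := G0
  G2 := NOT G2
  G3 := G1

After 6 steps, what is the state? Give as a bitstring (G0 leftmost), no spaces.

Step 1: G0=0(const) G1=G0=0 G2=NOT G2=NOT 0=1 G3=G1=0 -> 0010
Step 2: G0=0(const) G1=G0=0 G2=NOT G2=NOT 1=0 G3=G1=0 -> 0000
Step 3: G0=0(const) G1=G0=0 G2=NOT G2=NOT 0=1 G3=G1=0 -> 0010
Step 4: G0=0(const) G1=G0=0 G2=NOT G2=NOT 1=0 G3=G1=0 -> 0000
Step 5: G0=0(const) G1=G0=0 G2=NOT G2=NOT 0=1 G3=G1=0 -> 0010
Step 6: G0=0(const) G1=G0=0 G2=NOT G2=NOT 1=0 G3=G1=0 -> 0000

0000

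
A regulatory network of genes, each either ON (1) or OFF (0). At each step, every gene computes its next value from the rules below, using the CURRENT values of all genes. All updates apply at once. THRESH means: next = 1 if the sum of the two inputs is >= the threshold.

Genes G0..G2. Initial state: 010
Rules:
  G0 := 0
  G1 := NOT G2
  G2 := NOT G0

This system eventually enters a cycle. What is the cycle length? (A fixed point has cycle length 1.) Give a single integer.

Step 0: 010
Step 1: G0=0(const) G1=NOT G2=NOT 0=1 G2=NOT G0=NOT 0=1 -> 011
Step 2: G0=0(const) G1=NOT G2=NOT 1=0 G2=NOT G0=NOT 0=1 -> 001
Step 3: G0=0(const) G1=NOT G2=NOT 1=0 G2=NOT G0=NOT 0=1 -> 001
State from step 3 equals state from step 2 -> cycle length 1

Answer: 1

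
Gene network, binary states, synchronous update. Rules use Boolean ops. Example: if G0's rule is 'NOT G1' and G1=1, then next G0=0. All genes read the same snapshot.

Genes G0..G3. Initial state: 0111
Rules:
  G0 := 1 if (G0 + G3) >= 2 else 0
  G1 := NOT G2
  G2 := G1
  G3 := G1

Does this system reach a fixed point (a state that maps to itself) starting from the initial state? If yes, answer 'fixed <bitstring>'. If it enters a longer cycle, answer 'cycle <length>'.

Answer: cycle 4

Derivation:
Step 0: 0111
Step 1: G0=(0+1>=2)=0 G1=NOT G2=NOT 1=0 G2=G1=1 G3=G1=1 -> 0011
Step 2: G0=(0+1>=2)=0 G1=NOT G2=NOT 1=0 G2=G1=0 G3=G1=0 -> 0000
Step 3: G0=(0+0>=2)=0 G1=NOT G2=NOT 0=1 G2=G1=0 G3=G1=0 -> 0100
Step 4: G0=(0+0>=2)=0 G1=NOT G2=NOT 0=1 G2=G1=1 G3=G1=1 -> 0111
Cycle of length 4 starting at step 0 -> no fixed point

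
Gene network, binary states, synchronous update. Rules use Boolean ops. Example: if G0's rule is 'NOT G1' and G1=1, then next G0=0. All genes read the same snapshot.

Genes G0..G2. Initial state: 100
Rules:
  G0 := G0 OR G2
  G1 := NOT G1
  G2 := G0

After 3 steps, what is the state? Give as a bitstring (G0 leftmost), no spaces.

Step 1: G0=G0|G2=1|0=1 G1=NOT G1=NOT 0=1 G2=G0=1 -> 111
Step 2: G0=G0|G2=1|1=1 G1=NOT G1=NOT 1=0 G2=G0=1 -> 101
Step 3: G0=G0|G2=1|1=1 G1=NOT G1=NOT 0=1 G2=G0=1 -> 111

111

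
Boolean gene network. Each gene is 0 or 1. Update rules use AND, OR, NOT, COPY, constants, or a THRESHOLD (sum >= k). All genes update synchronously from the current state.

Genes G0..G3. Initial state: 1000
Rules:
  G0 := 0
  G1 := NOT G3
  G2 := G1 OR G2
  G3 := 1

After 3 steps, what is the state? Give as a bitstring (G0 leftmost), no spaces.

Step 1: G0=0(const) G1=NOT G3=NOT 0=1 G2=G1|G2=0|0=0 G3=1(const) -> 0101
Step 2: G0=0(const) G1=NOT G3=NOT 1=0 G2=G1|G2=1|0=1 G3=1(const) -> 0011
Step 3: G0=0(const) G1=NOT G3=NOT 1=0 G2=G1|G2=0|1=1 G3=1(const) -> 0011

0011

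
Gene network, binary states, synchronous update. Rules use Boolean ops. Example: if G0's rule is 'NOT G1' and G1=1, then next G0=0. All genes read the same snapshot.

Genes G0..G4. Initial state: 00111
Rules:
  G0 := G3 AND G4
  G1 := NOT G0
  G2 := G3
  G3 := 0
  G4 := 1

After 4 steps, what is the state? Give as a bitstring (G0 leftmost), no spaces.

Step 1: G0=G3&G4=1&1=1 G1=NOT G0=NOT 0=1 G2=G3=1 G3=0(const) G4=1(const) -> 11101
Step 2: G0=G3&G4=0&1=0 G1=NOT G0=NOT 1=0 G2=G3=0 G3=0(const) G4=1(const) -> 00001
Step 3: G0=G3&G4=0&1=0 G1=NOT G0=NOT 0=1 G2=G3=0 G3=0(const) G4=1(const) -> 01001
Step 4: G0=G3&G4=0&1=0 G1=NOT G0=NOT 0=1 G2=G3=0 G3=0(const) G4=1(const) -> 01001

01001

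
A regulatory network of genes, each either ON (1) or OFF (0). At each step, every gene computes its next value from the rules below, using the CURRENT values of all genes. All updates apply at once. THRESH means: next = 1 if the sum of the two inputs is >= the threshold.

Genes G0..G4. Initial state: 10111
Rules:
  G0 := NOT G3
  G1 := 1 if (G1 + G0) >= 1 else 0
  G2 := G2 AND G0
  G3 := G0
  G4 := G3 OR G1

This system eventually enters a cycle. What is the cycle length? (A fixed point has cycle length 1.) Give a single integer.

Answer: 4

Derivation:
Step 0: 10111
Step 1: G0=NOT G3=NOT 1=0 G1=(0+1>=1)=1 G2=G2&G0=1&1=1 G3=G0=1 G4=G3|G1=1|0=1 -> 01111
Step 2: G0=NOT G3=NOT 1=0 G1=(1+0>=1)=1 G2=G2&G0=1&0=0 G3=G0=0 G4=G3|G1=1|1=1 -> 01001
Step 3: G0=NOT G3=NOT 0=1 G1=(1+0>=1)=1 G2=G2&G0=0&0=0 G3=G0=0 G4=G3|G1=0|1=1 -> 11001
Step 4: G0=NOT G3=NOT 0=1 G1=(1+1>=1)=1 G2=G2&G0=0&1=0 G3=G0=1 G4=G3|G1=0|1=1 -> 11011
Step 5: G0=NOT G3=NOT 1=0 G1=(1+1>=1)=1 G2=G2&G0=0&1=0 G3=G0=1 G4=G3|G1=1|1=1 -> 01011
Step 6: G0=NOT G3=NOT 1=0 G1=(1+0>=1)=1 G2=G2&G0=0&0=0 G3=G0=0 G4=G3|G1=1|1=1 -> 01001
State from step 6 equals state from step 2 -> cycle length 4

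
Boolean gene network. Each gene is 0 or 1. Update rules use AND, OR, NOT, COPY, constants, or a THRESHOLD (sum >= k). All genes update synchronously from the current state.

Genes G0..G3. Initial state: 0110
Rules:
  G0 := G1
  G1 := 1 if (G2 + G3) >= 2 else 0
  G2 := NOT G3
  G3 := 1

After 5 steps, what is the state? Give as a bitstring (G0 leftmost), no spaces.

Step 1: G0=G1=1 G1=(1+0>=2)=0 G2=NOT G3=NOT 0=1 G3=1(const) -> 1011
Step 2: G0=G1=0 G1=(1+1>=2)=1 G2=NOT G3=NOT 1=0 G3=1(const) -> 0101
Step 3: G0=G1=1 G1=(0+1>=2)=0 G2=NOT G3=NOT 1=0 G3=1(const) -> 1001
Step 4: G0=G1=0 G1=(0+1>=2)=0 G2=NOT G3=NOT 1=0 G3=1(const) -> 0001
Step 5: G0=G1=0 G1=(0+1>=2)=0 G2=NOT G3=NOT 1=0 G3=1(const) -> 0001

0001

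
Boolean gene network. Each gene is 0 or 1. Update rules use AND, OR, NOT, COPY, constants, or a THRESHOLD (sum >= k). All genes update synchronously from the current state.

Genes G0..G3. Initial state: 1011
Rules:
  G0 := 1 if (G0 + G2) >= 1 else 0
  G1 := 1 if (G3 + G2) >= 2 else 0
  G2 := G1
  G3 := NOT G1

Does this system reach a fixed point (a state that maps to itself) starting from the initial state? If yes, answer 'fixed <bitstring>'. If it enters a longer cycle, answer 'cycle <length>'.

Answer: fixed 1001

Derivation:
Step 0: 1011
Step 1: G0=(1+1>=1)=1 G1=(1+1>=2)=1 G2=G1=0 G3=NOT G1=NOT 0=1 -> 1101
Step 2: G0=(1+0>=1)=1 G1=(1+0>=2)=0 G2=G1=1 G3=NOT G1=NOT 1=0 -> 1010
Step 3: G0=(1+1>=1)=1 G1=(0+1>=2)=0 G2=G1=0 G3=NOT G1=NOT 0=1 -> 1001
Step 4: G0=(1+0>=1)=1 G1=(1+0>=2)=0 G2=G1=0 G3=NOT G1=NOT 0=1 -> 1001
Fixed point reached at step 3: 1001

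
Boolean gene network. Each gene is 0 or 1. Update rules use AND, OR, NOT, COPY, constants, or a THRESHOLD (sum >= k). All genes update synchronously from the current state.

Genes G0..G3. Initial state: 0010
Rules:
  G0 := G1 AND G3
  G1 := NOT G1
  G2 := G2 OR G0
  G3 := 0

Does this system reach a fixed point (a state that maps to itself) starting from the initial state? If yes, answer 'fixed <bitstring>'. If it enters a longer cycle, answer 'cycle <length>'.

Step 0: 0010
Step 1: G0=G1&G3=0&0=0 G1=NOT G1=NOT 0=1 G2=G2|G0=1|0=1 G3=0(const) -> 0110
Step 2: G0=G1&G3=1&0=0 G1=NOT G1=NOT 1=0 G2=G2|G0=1|0=1 G3=0(const) -> 0010
Cycle of length 2 starting at step 0 -> no fixed point

Answer: cycle 2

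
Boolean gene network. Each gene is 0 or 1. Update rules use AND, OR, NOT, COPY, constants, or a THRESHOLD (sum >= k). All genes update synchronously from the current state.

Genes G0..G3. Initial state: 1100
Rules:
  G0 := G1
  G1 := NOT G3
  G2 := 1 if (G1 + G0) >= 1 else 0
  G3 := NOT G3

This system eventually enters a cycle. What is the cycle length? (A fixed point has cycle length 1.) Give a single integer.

Answer: 2

Derivation:
Step 0: 1100
Step 1: G0=G1=1 G1=NOT G3=NOT 0=1 G2=(1+1>=1)=1 G3=NOT G3=NOT 0=1 -> 1111
Step 2: G0=G1=1 G1=NOT G3=NOT 1=0 G2=(1+1>=1)=1 G3=NOT G3=NOT 1=0 -> 1010
Step 3: G0=G1=0 G1=NOT G3=NOT 0=1 G2=(0+1>=1)=1 G3=NOT G3=NOT 0=1 -> 0111
Step 4: G0=G1=1 G1=NOT G3=NOT 1=0 G2=(1+0>=1)=1 G3=NOT G3=NOT 1=0 -> 1010
State from step 4 equals state from step 2 -> cycle length 2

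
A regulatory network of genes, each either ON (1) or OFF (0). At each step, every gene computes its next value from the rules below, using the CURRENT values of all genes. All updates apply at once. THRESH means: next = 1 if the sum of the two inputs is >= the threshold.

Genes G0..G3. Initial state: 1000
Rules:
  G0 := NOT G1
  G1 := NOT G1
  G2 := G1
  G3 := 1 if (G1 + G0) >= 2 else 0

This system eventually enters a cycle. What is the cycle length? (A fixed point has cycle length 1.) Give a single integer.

Answer: 2

Derivation:
Step 0: 1000
Step 1: G0=NOT G1=NOT 0=1 G1=NOT G1=NOT 0=1 G2=G1=0 G3=(0+1>=2)=0 -> 1100
Step 2: G0=NOT G1=NOT 1=0 G1=NOT G1=NOT 1=0 G2=G1=1 G3=(1+1>=2)=1 -> 0011
Step 3: G0=NOT G1=NOT 0=1 G1=NOT G1=NOT 0=1 G2=G1=0 G3=(0+0>=2)=0 -> 1100
State from step 3 equals state from step 1 -> cycle length 2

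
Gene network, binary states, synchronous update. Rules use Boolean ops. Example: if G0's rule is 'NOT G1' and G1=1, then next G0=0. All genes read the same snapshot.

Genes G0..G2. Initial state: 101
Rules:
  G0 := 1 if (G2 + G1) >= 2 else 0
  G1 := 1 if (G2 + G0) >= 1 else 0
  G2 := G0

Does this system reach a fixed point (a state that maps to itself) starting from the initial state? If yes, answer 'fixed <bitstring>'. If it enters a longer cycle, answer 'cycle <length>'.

Step 0: 101
Step 1: G0=(1+0>=2)=0 G1=(1+1>=1)=1 G2=G0=1 -> 011
Step 2: G0=(1+1>=2)=1 G1=(1+0>=1)=1 G2=G0=0 -> 110
Step 3: G0=(0+1>=2)=0 G1=(0+1>=1)=1 G2=G0=1 -> 011
Cycle of length 2 starting at step 1 -> no fixed point

Answer: cycle 2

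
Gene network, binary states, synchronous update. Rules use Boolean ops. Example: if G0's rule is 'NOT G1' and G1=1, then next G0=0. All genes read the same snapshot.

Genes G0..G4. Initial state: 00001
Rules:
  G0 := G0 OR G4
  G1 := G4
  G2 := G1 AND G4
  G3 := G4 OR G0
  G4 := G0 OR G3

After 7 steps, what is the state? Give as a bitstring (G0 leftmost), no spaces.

Step 1: G0=G0|G4=0|1=1 G1=G4=1 G2=G1&G4=0&1=0 G3=G4|G0=1|0=1 G4=G0|G3=0|0=0 -> 11010
Step 2: G0=G0|G4=1|0=1 G1=G4=0 G2=G1&G4=1&0=0 G3=G4|G0=0|1=1 G4=G0|G3=1|1=1 -> 10011
Step 3: G0=G0|G4=1|1=1 G1=G4=1 G2=G1&G4=0&1=0 G3=G4|G0=1|1=1 G4=G0|G3=1|1=1 -> 11011
Step 4: G0=G0|G4=1|1=1 G1=G4=1 G2=G1&G4=1&1=1 G3=G4|G0=1|1=1 G4=G0|G3=1|1=1 -> 11111
Step 5: G0=G0|G4=1|1=1 G1=G4=1 G2=G1&G4=1&1=1 G3=G4|G0=1|1=1 G4=G0|G3=1|1=1 -> 11111
Step 6: G0=G0|G4=1|1=1 G1=G4=1 G2=G1&G4=1&1=1 G3=G4|G0=1|1=1 G4=G0|G3=1|1=1 -> 11111
Step 7: G0=G0|G4=1|1=1 G1=G4=1 G2=G1&G4=1&1=1 G3=G4|G0=1|1=1 G4=G0|G3=1|1=1 -> 11111

11111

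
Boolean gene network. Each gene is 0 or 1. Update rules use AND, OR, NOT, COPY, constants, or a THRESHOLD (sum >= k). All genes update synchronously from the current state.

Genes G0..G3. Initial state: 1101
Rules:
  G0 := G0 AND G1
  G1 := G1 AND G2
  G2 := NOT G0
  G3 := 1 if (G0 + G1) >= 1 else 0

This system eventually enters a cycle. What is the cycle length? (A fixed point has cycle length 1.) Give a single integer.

Step 0: 1101
Step 1: G0=G0&G1=1&1=1 G1=G1&G2=1&0=0 G2=NOT G0=NOT 1=0 G3=(1+1>=1)=1 -> 1001
Step 2: G0=G0&G1=1&0=0 G1=G1&G2=0&0=0 G2=NOT G0=NOT 1=0 G3=(1+0>=1)=1 -> 0001
Step 3: G0=G0&G1=0&0=0 G1=G1&G2=0&0=0 G2=NOT G0=NOT 0=1 G3=(0+0>=1)=0 -> 0010
Step 4: G0=G0&G1=0&0=0 G1=G1&G2=0&1=0 G2=NOT G0=NOT 0=1 G3=(0+0>=1)=0 -> 0010
State from step 4 equals state from step 3 -> cycle length 1

Answer: 1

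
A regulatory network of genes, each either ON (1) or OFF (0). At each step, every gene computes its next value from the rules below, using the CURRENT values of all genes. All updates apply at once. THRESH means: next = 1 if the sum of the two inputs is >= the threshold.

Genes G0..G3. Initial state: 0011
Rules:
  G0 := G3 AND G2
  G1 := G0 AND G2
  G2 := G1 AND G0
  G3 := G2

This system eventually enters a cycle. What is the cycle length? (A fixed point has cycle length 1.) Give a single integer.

Step 0: 0011
Step 1: G0=G3&G2=1&1=1 G1=G0&G2=0&1=0 G2=G1&G0=0&0=0 G3=G2=1 -> 1001
Step 2: G0=G3&G2=1&0=0 G1=G0&G2=1&0=0 G2=G1&G0=0&1=0 G3=G2=0 -> 0000
Step 3: G0=G3&G2=0&0=0 G1=G0&G2=0&0=0 G2=G1&G0=0&0=0 G3=G2=0 -> 0000
State from step 3 equals state from step 2 -> cycle length 1

Answer: 1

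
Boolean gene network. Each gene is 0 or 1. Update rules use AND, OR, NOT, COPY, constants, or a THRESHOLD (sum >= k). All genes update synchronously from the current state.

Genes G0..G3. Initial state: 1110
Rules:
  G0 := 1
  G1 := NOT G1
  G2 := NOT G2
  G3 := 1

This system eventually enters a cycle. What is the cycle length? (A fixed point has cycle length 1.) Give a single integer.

Step 0: 1110
Step 1: G0=1(const) G1=NOT G1=NOT 1=0 G2=NOT G2=NOT 1=0 G3=1(const) -> 1001
Step 2: G0=1(const) G1=NOT G1=NOT 0=1 G2=NOT G2=NOT 0=1 G3=1(const) -> 1111
Step 3: G0=1(const) G1=NOT G1=NOT 1=0 G2=NOT G2=NOT 1=0 G3=1(const) -> 1001
State from step 3 equals state from step 1 -> cycle length 2

Answer: 2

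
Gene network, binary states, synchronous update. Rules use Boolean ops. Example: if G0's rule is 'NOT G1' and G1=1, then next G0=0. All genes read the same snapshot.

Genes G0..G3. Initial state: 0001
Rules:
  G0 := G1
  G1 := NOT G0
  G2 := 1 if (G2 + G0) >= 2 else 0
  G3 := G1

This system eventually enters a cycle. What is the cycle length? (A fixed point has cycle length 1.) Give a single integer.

Step 0: 0001
Step 1: G0=G1=0 G1=NOT G0=NOT 0=1 G2=(0+0>=2)=0 G3=G1=0 -> 0100
Step 2: G0=G1=1 G1=NOT G0=NOT 0=1 G2=(0+0>=2)=0 G3=G1=1 -> 1101
Step 3: G0=G1=1 G1=NOT G0=NOT 1=0 G2=(0+1>=2)=0 G3=G1=1 -> 1001
Step 4: G0=G1=0 G1=NOT G0=NOT 1=0 G2=(0+1>=2)=0 G3=G1=0 -> 0000
Step 5: G0=G1=0 G1=NOT G0=NOT 0=1 G2=(0+0>=2)=0 G3=G1=0 -> 0100
State from step 5 equals state from step 1 -> cycle length 4

Answer: 4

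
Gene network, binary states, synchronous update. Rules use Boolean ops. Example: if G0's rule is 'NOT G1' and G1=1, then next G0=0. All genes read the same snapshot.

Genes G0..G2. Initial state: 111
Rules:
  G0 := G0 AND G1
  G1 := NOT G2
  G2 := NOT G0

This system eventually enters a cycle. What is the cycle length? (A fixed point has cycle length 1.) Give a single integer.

Step 0: 111
Step 1: G0=G0&G1=1&1=1 G1=NOT G2=NOT 1=0 G2=NOT G0=NOT 1=0 -> 100
Step 2: G0=G0&G1=1&0=0 G1=NOT G2=NOT 0=1 G2=NOT G0=NOT 1=0 -> 010
Step 3: G0=G0&G1=0&1=0 G1=NOT G2=NOT 0=1 G2=NOT G0=NOT 0=1 -> 011
Step 4: G0=G0&G1=0&1=0 G1=NOT G2=NOT 1=0 G2=NOT G0=NOT 0=1 -> 001
Step 5: G0=G0&G1=0&0=0 G1=NOT G2=NOT 1=0 G2=NOT G0=NOT 0=1 -> 001
State from step 5 equals state from step 4 -> cycle length 1

Answer: 1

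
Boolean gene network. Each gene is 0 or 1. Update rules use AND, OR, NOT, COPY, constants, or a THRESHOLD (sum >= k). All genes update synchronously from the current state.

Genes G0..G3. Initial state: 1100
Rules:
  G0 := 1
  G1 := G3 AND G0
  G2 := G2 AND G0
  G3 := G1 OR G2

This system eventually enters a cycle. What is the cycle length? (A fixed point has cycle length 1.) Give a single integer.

Step 0: 1100
Step 1: G0=1(const) G1=G3&G0=0&1=0 G2=G2&G0=0&1=0 G3=G1|G2=1|0=1 -> 1001
Step 2: G0=1(const) G1=G3&G0=1&1=1 G2=G2&G0=0&1=0 G3=G1|G2=0|0=0 -> 1100
State from step 2 equals state from step 0 -> cycle length 2

Answer: 2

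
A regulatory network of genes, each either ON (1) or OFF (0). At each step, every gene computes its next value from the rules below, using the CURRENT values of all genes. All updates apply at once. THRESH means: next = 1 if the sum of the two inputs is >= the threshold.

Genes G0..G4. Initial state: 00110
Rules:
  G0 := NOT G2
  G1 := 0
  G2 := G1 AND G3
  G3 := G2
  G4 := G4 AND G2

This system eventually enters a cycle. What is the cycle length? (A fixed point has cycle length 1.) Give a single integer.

Answer: 1

Derivation:
Step 0: 00110
Step 1: G0=NOT G2=NOT 1=0 G1=0(const) G2=G1&G3=0&1=0 G3=G2=1 G4=G4&G2=0&1=0 -> 00010
Step 2: G0=NOT G2=NOT 0=1 G1=0(const) G2=G1&G3=0&1=0 G3=G2=0 G4=G4&G2=0&0=0 -> 10000
Step 3: G0=NOT G2=NOT 0=1 G1=0(const) G2=G1&G3=0&0=0 G3=G2=0 G4=G4&G2=0&0=0 -> 10000
State from step 3 equals state from step 2 -> cycle length 1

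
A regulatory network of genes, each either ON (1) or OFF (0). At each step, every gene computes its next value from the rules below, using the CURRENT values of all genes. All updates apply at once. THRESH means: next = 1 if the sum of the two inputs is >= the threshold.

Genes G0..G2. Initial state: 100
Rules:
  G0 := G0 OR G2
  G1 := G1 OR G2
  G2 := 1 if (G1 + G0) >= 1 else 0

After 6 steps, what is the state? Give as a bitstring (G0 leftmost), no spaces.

Step 1: G0=G0|G2=1|0=1 G1=G1|G2=0|0=0 G2=(0+1>=1)=1 -> 101
Step 2: G0=G0|G2=1|1=1 G1=G1|G2=0|1=1 G2=(0+1>=1)=1 -> 111
Step 3: G0=G0|G2=1|1=1 G1=G1|G2=1|1=1 G2=(1+1>=1)=1 -> 111
Step 4: G0=G0|G2=1|1=1 G1=G1|G2=1|1=1 G2=(1+1>=1)=1 -> 111
Step 5: G0=G0|G2=1|1=1 G1=G1|G2=1|1=1 G2=(1+1>=1)=1 -> 111
Step 6: G0=G0|G2=1|1=1 G1=G1|G2=1|1=1 G2=(1+1>=1)=1 -> 111

111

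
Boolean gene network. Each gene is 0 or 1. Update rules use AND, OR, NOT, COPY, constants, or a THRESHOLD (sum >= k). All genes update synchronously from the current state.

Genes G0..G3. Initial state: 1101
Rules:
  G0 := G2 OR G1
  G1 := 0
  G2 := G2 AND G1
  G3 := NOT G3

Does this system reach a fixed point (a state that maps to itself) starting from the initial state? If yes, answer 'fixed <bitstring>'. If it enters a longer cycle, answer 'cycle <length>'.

Step 0: 1101
Step 1: G0=G2|G1=0|1=1 G1=0(const) G2=G2&G1=0&1=0 G3=NOT G3=NOT 1=0 -> 1000
Step 2: G0=G2|G1=0|0=0 G1=0(const) G2=G2&G1=0&0=0 G3=NOT G3=NOT 0=1 -> 0001
Step 3: G0=G2|G1=0|0=0 G1=0(const) G2=G2&G1=0&0=0 G3=NOT G3=NOT 1=0 -> 0000
Step 4: G0=G2|G1=0|0=0 G1=0(const) G2=G2&G1=0&0=0 G3=NOT G3=NOT 0=1 -> 0001
Cycle of length 2 starting at step 2 -> no fixed point

Answer: cycle 2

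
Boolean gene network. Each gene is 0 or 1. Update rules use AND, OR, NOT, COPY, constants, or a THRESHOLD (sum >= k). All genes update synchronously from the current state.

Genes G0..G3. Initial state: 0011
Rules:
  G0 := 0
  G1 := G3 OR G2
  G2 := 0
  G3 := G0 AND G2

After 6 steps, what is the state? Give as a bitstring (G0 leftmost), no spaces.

Step 1: G0=0(const) G1=G3|G2=1|1=1 G2=0(const) G3=G0&G2=0&1=0 -> 0100
Step 2: G0=0(const) G1=G3|G2=0|0=0 G2=0(const) G3=G0&G2=0&0=0 -> 0000
Step 3: G0=0(const) G1=G3|G2=0|0=0 G2=0(const) G3=G0&G2=0&0=0 -> 0000
Step 4: G0=0(const) G1=G3|G2=0|0=0 G2=0(const) G3=G0&G2=0&0=0 -> 0000
Step 5: G0=0(const) G1=G3|G2=0|0=0 G2=0(const) G3=G0&G2=0&0=0 -> 0000
Step 6: G0=0(const) G1=G3|G2=0|0=0 G2=0(const) G3=G0&G2=0&0=0 -> 0000

0000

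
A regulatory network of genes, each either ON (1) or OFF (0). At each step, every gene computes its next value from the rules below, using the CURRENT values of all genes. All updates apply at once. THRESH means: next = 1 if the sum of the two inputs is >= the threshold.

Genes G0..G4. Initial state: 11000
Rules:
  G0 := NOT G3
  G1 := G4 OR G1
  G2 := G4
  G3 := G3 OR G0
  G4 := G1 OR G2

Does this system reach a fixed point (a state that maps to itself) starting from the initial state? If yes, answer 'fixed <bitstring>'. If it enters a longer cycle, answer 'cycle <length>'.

Answer: fixed 01111

Derivation:
Step 0: 11000
Step 1: G0=NOT G3=NOT 0=1 G1=G4|G1=0|1=1 G2=G4=0 G3=G3|G0=0|1=1 G4=G1|G2=1|0=1 -> 11011
Step 2: G0=NOT G3=NOT 1=0 G1=G4|G1=1|1=1 G2=G4=1 G3=G3|G0=1|1=1 G4=G1|G2=1|0=1 -> 01111
Step 3: G0=NOT G3=NOT 1=0 G1=G4|G1=1|1=1 G2=G4=1 G3=G3|G0=1|0=1 G4=G1|G2=1|1=1 -> 01111
Fixed point reached at step 2: 01111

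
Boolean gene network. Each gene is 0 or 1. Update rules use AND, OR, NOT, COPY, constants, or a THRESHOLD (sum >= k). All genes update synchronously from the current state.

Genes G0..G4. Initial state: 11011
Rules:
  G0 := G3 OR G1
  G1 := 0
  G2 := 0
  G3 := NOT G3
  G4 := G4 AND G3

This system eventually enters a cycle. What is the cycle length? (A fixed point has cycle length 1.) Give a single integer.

Step 0: 11011
Step 1: G0=G3|G1=1|1=1 G1=0(const) G2=0(const) G3=NOT G3=NOT 1=0 G4=G4&G3=1&1=1 -> 10001
Step 2: G0=G3|G1=0|0=0 G1=0(const) G2=0(const) G3=NOT G3=NOT 0=1 G4=G4&G3=1&0=0 -> 00010
Step 3: G0=G3|G1=1|0=1 G1=0(const) G2=0(const) G3=NOT G3=NOT 1=0 G4=G4&G3=0&1=0 -> 10000
Step 4: G0=G3|G1=0|0=0 G1=0(const) G2=0(const) G3=NOT G3=NOT 0=1 G4=G4&G3=0&0=0 -> 00010
State from step 4 equals state from step 2 -> cycle length 2

Answer: 2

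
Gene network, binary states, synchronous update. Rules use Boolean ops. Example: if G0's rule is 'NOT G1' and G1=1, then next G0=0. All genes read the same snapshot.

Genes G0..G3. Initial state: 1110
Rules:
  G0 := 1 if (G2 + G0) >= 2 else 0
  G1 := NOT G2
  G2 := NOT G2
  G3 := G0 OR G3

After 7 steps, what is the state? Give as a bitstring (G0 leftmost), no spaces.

Step 1: G0=(1+1>=2)=1 G1=NOT G2=NOT 1=0 G2=NOT G2=NOT 1=0 G3=G0|G3=1|0=1 -> 1001
Step 2: G0=(0+1>=2)=0 G1=NOT G2=NOT 0=1 G2=NOT G2=NOT 0=1 G3=G0|G3=1|1=1 -> 0111
Step 3: G0=(1+0>=2)=0 G1=NOT G2=NOT 1=0 G2=NOT G2=NOT 1=0 G3=G0|G3=0|1=1 -> 0001
Step 4: G0=(0+0>=2)=0 G1=NOT G2=NOT 0=1 G2=NOT G2=NOT 0=1 G3=G0|G3=0|1=1 -> 0111
Step 5: G0=(1+0>=2)=0 G1=NOT G2=NOT 1=0 G2=NOT G2=NOT 1=0 G3=G0|G3=0|1=1 -> 0001
Step 6: G0=(0+0>=2)=0 G1=NOT G2=NOT 0=1 G2=NOT G2=NOT 0=1 G3=G0|G3=0|1=1 -> 0111
Step 7: G0=(1+0>=2)=0 G1=NOT G2=NOT 1=0 G2=NOT G2=NOT 1=0 G3=G0|G3=0|1=1 -> 0001

0001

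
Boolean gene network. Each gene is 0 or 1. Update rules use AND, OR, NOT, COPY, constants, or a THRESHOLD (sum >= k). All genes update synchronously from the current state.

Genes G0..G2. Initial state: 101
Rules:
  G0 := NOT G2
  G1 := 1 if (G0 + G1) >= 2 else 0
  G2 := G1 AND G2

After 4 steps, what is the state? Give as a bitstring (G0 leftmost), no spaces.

Step 1: G0=NOT G2=NOT 1=0 G1=(1+0>=2)=0 G2=G1&G2=0&1=0 -> 000
Step 2: G0=NOT G2=NOT 0=1 G1=(0+0>=2)=0 G2=G1&G2=0&0=0 -> 100
Step 3: G0=NOT G2=NOT 0=1 G1=(1+0>=2)=0 G2=G1&G2=0&0=0 -> 100
Step 4: G0=NOT G2=NOT 0=1 G1=(1+0>=2)=0 G2=G1&G2=0&0=0 -> 100

100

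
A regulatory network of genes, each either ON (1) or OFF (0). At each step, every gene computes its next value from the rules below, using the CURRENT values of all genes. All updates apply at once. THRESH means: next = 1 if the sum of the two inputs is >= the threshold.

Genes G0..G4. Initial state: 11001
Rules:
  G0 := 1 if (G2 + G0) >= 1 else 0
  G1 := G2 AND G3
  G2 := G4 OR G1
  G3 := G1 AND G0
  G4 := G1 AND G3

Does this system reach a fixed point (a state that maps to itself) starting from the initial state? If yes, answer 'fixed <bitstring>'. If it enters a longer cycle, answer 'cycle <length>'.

Answer: cycle 2

Derivation:
Step 0: 11001
Step 1: G0=(0+1>=1)=1 G1=G2&G3=0&0=0 G2=G4|G1=1|1=1 G3=G1&G0=1&1=1 G4=G1&G3=1&0=0 -> 10110
Step 2: G0=(1+1>=1)=1 G1=G2&G3=1&1=1 G2=G4|G1=0|0=0 G3=G1&G0=0&1=0 G4=G1&G3=0&1=0 -> 11000
Step 3: G0=(0+1>=1)=1 G1=G2&G3=0&0=0 G2=G4|G1=0|1=1 G3=G1&G0=1&1=1 G4=G1&G3=1&0=0 -> 10110
Cycle of length 2 starting at step 1 -> no fixed point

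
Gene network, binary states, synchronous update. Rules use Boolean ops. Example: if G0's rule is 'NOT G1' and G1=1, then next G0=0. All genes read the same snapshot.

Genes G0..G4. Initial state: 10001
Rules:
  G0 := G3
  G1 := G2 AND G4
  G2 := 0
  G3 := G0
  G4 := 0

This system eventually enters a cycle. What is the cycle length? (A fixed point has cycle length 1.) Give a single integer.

Step 0: 10001
Step 1: G0=G3=0 G1=G2&G4=0&1=0 G2=0(const) G3=G0=1 G4=0(const) -> 00010
Step 2: G0=G3=1 G1=G2&G4=0&0=0 G2=0(const) G3=G0=0 G4=0(const) -> 10000
Step 3: G0=G3=0 G1=G2&G4=0&0=0 G2=0(const) G3=G0=1 G4=0(const) -> 00010
State from step 3 equals state from step 1 -> cycle length 2

Answer: 2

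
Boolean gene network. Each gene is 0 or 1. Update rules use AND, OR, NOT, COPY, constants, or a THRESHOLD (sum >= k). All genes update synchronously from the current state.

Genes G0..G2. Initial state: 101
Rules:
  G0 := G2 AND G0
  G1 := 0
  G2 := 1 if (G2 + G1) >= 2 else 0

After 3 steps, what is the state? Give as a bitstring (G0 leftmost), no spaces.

Step 1: G0=G2&G0=1&1=1 G1=0(const) G2=(1+0>=2)=0 -> 100
Step 2: G0=G2&G0=0&1=0 G1=0(const) G2=(0+0>=2)=0 -> 000
Step 3: G0=G2&G0=0&0=0 G1=0(const) G2=(0+0>=2)=0 -> 000

000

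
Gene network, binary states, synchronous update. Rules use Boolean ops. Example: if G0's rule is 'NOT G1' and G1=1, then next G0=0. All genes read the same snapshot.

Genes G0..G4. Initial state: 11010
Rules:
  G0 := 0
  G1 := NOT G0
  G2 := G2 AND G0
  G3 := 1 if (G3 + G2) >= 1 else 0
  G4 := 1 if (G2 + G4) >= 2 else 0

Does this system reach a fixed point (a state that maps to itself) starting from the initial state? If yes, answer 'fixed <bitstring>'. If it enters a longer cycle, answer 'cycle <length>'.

Step 0: 11010
Step 1: G0=0(const) G1=NOT G0=NOT 1=0 G2=G2&G0=0&1=0 G3=(1+0>=1)=1 G4=(0+0>=2)=0 -> 00010
Step 2: G0=0(const) G1=NOT G0=NOT 0=1 G2=G2&G0=0&0=0 G3=(1+0>=1)=1 G4=(0+0>=2)=0 -> 01010
Step 3: G0=0(const) G1=NOT G0=NOT 0=1 G2=G2&G0=0&0=0 G3=(1+0>=1)=1 G4=(0+0>=2)=0 -> 01010
Fixed point reached at step 2: 01010

Answer: fixed 01010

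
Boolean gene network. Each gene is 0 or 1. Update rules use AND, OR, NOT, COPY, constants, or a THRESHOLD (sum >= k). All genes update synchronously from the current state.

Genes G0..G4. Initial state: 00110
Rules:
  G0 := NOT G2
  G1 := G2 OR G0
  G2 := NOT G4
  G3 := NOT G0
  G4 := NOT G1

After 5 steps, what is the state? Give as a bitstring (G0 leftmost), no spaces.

Step 1: G0=NOT G2=NOT 1=0 G1=G2|G0=1|0=1 G2=NOT G4=NOT 0=1 G3=NOT G0=NOT 0=1 G4=NOT G1=NOT 0=1 -> 01111
Step 2: G0=NOT G2=NOT 1=0 G1=G2|G0=1|0=1 G2=NOT G4=NOT 1=0 G3=NOT G0=NOT 0=1 G4=NOT G1=NOT 1=0 -> 01010
Step 3: G0=NOT G2=NOT 0=1 G1=G2|G0=0|0=0 G2=NOT G4=NOT 0=1 G3=NOT G0=NOT 0=1 G4=NOT G1=NOT 1=0 -> 10110
Step 4: G0=NOT G2=NOT 1=0 G1=G2|G0=1|1=1 G2=NOT G4=NOT 0=1 G3=NOT G0=NOT 1=0 G4=NOT G1=NOT 0=1 -> 01101
Step 5: G0=NOT G2=NOT 1=0 G1=G2|G0=1|0=1 G2=NOT G4=NOT 1=0 G3=NOT G0=NOT 0=1 G4=NOT G1=NOT 1=0 -> 01010

01010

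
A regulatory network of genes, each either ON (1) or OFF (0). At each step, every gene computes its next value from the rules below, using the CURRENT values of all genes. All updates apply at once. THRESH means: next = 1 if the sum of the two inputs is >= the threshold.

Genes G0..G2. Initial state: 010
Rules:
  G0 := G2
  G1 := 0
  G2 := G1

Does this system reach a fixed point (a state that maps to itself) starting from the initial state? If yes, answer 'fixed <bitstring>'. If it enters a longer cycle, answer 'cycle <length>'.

Step 0: 010
Step 1: G0=G2=0 G1=0(const) G2=G1=1 -> 001
Step 2: G0=G2=1 G1=0(const) G2=G1=0 -> 100
Step 3: G0=G2=0 G1=0(const) G2=G1=0 -> 000
Step 4: G0=G2=0 G1=0(const) G2=G1=0 -> 000
Fixed point reached at step 3: 000

Answer: fixed 000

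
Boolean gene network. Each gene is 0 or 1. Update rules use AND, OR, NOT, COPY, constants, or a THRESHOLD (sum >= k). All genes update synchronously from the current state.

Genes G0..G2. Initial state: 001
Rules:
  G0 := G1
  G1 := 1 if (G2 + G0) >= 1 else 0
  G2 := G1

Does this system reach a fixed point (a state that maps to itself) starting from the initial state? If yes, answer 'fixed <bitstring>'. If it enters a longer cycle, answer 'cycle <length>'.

Step 0: 001
Step 1: G0=G1=0 G1=(1+0>=1)=1 G2=G1=0 -> 010
Step 2: G0=G1=1 G1=(0+0>=1)=0 G2=G1=1 -> 101
Step 3: G0=G1=0 G1=(1+1>=1)=1 G2=G1=0 -> 010
Cycle of length 2 starting at step 1 -> no fixed point

Answer: cycle 2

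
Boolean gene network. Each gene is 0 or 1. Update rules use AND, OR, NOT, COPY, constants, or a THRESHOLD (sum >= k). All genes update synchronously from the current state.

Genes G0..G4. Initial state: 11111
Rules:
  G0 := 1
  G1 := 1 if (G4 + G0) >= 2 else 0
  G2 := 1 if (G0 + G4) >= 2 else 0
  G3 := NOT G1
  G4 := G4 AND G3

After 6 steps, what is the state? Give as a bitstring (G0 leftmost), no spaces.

Step 1: G0=1(const) G1=(1+1>=2)=1 G2=(1+1>=2)=1 G3=NOT G1=NOT 1=0 G4=G4&G3=1&1=1 -> 11101
Step 2: G0=1(const) G1=(1+1>=2)=1 G2=(1+1>=2)=1 G3=NOT G1=NOT 1=0 G4=G4&G3=1&0=0 -> 11100
Step 3: G0=1(const) G1=(0+1>=2)=0 G2=(1+0>=2)=0 G3=NOT G1=NOT 1=0 G4=G4&G3=0&0=0 -> 10000
Step 4: G0=1(const) G1=(0+1>=2)=0 G2=(1+0>=2)=0 G3=NOT G1=NOT 0=1 G4=G4&G3=0&0=0 -> 10010
Step 5: G0=1(const) G1=(0+1>=2)=0 G2=(1+0>=2)=0 G3=NOT G1=NOT 0=1 G4=G4&G3=0&1=0 -> 10010
Step 6: G0=1(const) G1=(0+1>=2)=0 G2=(1+0>=2)=0 G3=NOT G1=NOT 0=1 G4=G4&G3=0&1=0 -> 10010

10010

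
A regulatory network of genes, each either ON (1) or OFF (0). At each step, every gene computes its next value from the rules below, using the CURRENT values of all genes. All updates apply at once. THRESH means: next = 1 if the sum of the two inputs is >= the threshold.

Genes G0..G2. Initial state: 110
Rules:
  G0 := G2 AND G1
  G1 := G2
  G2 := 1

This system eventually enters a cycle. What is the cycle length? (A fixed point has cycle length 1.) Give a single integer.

Answer: 1

Derivation:
Step 0: 110
Step 1: G0=G2&G1=0&1=0 G1=G2=0 G2=1(const) -> 001
Step 2: G0=G2&G1=1&0=0 G1=G2=1 G2=1(const) -> 011
Step 3: G0=G2&G1=1&1=1 G1=G2=1 G2=1(const) -> 111
Step 4: G0=G2&G1=1&1=1 G1=G2=1 G2=1(const) -> 111
State from step 4 equals state from step 3 -> cycle length 1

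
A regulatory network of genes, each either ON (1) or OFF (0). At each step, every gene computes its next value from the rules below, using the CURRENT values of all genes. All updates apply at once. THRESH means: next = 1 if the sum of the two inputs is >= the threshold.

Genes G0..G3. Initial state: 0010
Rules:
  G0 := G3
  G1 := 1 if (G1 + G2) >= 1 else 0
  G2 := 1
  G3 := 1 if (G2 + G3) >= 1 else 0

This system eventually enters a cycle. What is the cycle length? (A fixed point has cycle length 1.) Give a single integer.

Answer: 1

Derivation:
Step 0: 0010
Step 1: G0=G3=0 G1=(0+1>=1)=1 G2=1(const) G3=(1+0>=1)=1 -> 0111
Step 2: G0=G3=1 G1=(1+1>=1)=1 G2=1(const) G3=(1+1>=1)=1 -> 1111
Step 3: G0=G3=1 G1=(1+1>=1)=1 G2=1(const) G3=(1+1>=1)=1 -> 1111
State from step 3 equals state from step 2 -> cycle length 1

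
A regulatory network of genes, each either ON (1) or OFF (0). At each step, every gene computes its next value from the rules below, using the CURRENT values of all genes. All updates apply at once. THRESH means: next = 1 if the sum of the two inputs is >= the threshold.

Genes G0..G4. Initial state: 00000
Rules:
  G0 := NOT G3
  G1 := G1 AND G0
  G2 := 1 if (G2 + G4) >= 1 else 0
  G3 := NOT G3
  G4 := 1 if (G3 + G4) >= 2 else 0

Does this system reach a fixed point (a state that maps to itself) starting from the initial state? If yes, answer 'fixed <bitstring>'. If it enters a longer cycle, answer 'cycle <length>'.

Step 0: 00000
Step 1: G0=NOT G3=NOT 0=1 G1=G1&G0=0&0=0 G2=(0+0>=1)=0 G3=NOT G3=NOT 0=1 G4=(0+0>=2)=0 -> 10010
Step 2: G0=NOT G3=NOT 1=0 G1=G1&G0=0&1=0 G2=(0+0>=1)=0 G3=NOT G3=NOT 1=0 G4=(1+0>=2)=0 -> 00000
Cycle of length 2 starting at step 0 -> no fixed point

Answer: cycle 2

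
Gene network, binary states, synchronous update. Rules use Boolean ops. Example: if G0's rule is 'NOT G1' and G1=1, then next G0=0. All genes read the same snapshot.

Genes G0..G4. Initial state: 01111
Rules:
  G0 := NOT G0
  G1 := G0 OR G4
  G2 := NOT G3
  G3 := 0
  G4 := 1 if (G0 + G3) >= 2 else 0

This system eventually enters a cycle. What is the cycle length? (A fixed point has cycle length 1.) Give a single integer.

Answer: 2

Derivation:
Step 0: 01111
Step 1: G0=NOT G0=NOT 0=1 G1=G0|G4=0|1=1 G2=NOT G3=NOT 1=0 G3=0(const) G4=(0+1>=2)=0 -> 11000
Step 2: G0=NOT G0=NOT 1=0 G1=G0|G4=1|0=1 G2=NOT G3=NOT 0=1 G3=0(const) G4=(1+0>=2)=0 -> 01100
Step 3: G0=NOT G0=NOT 0=1 G1=G0|G4=0|0=0 G2=NOT G3=NOT 0=1 G3=0(const) G4=(0+0>=2)=0 -> 10100
Step 4: G0=NOT G0=NOT 1=0 G1=G0|G4=1|0=1 G2=NOT G3=NOT 0=1 G3=0(const) G4=(1+0>=2)=0 -> 01100
State from step 4 equals state from step 2 -> cycle length 2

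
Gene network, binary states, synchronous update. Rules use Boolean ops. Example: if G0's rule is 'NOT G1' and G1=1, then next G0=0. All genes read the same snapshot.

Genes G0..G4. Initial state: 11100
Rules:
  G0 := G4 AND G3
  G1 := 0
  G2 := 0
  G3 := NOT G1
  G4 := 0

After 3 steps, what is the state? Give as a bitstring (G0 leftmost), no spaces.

Step 1: G0=G4&G3=0&0=0 G1=0(const) G2=0(const) G3=NOT G1=NOT 1=0 G4=0(const) -> 00000
Step 2: G0=G4&G3=0&0=0 G1=0(const) G2=0(const) G3=NOT G1=NOT 0=1 G4=0(const) -> 00010
Step 3: G0=G4&G3=0&1=0 G1=0(const) G2=0(const) G3=NOT G1=NOT 0=1 G4=0(const) -> 00010

00010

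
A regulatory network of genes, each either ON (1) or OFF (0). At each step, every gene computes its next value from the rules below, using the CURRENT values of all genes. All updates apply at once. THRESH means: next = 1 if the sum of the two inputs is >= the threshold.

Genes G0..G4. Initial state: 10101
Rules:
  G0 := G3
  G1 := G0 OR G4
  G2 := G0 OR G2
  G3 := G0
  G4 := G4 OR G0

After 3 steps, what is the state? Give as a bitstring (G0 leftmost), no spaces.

Step 1: G0=G3=0 G1=G0|G4=1|1=1 G2=G0|G2=1|1=1 G3=G0=1 G4=G4|G0=1|1=1 -> 01111
Step 2: G0=G3=1 G1=G0|G4=0|1=1 G2=G0|G2=0|1=1 G3=G0=0 G4=G4|G0=1|0=1 -> 11101
Step 3: G0=G3=0 G1=G0|G4=1|1=1 G2=G0|G2=1|1=1 G3=G0=1 G4=G4|G0=1|1=1 -> 01111

01111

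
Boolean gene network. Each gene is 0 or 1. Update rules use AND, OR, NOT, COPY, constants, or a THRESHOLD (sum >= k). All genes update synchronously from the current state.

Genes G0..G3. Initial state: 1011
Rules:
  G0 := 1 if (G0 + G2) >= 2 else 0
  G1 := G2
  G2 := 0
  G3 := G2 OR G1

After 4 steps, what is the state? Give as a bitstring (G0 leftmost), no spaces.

Step 1: G0=(1+1>=2)=1 G1=G2=1 G2=0(const) G3=G2|G1=1|0=1 -> 1101
Step 2: G0=(1+0>=2)=0 G1=G2=0 G2=0(const) G3=G2|G1=0|1=1 -> 0001
Step 3: G0=(0+0>=2)=0 G1=G2=0 G2=0(const) G3=G2|G1=0|0=0 -> 0000
Step 4: G0=(0+0>=2)=0 G1=G2=0 G2=0(const) G3=G2|G1=0|0=0 -> 0000

0000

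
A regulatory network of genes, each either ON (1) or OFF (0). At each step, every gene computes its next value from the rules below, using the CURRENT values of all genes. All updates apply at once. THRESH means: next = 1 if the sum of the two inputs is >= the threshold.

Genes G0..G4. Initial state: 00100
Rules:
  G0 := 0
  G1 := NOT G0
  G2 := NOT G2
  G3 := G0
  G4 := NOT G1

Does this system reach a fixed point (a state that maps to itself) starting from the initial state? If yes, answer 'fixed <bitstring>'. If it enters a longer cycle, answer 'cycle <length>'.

Step 0: 00100
Step 1: G0=0(const) G1=NOT G0=NOT 0=1 G2=NOT G2=NOT 1=0 G3=G0=0 G4=NOT G1=NOT 0=1 -> 01001
Step 2: G0=0(const) G1=NOT G0=NOT 0=1 G2=NOT G2=NOT 0=1 G3=G0=0 G4=NOT G1=NOT 1=0 -> 01100
Step 3: G0=0(const) G1=NOT G0=NOT 0=1 G2=NOT G2=NOT 1=0 G3=G0=0 G4=NOT G1=NOT 1=0 -> 01000
Step 4: G0=0(const) G1=NOT G0=NOT 0=1 G2=NOT G2=NOT 0=1 G3=G0=0 G4=NOT G1=NOT 1=0 -> 01100
Cycle of length 2 starting at step 2 -> no fixed point

Answer: cycle 2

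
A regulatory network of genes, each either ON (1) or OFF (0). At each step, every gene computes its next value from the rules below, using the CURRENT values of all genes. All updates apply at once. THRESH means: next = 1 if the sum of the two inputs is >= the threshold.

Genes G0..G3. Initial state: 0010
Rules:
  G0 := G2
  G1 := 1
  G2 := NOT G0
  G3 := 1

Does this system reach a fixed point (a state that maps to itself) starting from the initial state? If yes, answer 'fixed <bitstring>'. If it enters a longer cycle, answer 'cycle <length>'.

Answer: cycle 4

Derivation:
Step 0: 0010
Step 1: G0=G2=1 G1=1(const) G2=NOT G0=NOT 0=1 G3=1(const) -> 1111
Step 2: G0=G2=1 G1=1(const) G2=NOT G0=NOT 1=0 G3=1(const) -> 1101
Step 3: G0=G2=0 G1=1(const) G2=NOT G0=NOT 1=0 G3=1(const) -> 0101
Step 4: G0=G2=0 G1=1(const) G2=NOT G0=NOT 0=1 G3=1(const) -> 0111
Step 5: G0=G2=1 G1=1(const) G2=NOT G0=NOT 0=1 G3=1(const) -> 1111
Cycle of length 4 starting at step 1 -> no fixed point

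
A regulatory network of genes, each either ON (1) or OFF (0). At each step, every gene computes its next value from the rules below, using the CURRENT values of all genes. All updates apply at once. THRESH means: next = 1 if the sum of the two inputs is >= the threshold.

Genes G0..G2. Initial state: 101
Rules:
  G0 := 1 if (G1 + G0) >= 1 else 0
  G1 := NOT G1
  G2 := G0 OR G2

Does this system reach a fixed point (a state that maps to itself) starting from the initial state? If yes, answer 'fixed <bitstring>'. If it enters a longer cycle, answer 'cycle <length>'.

Step 0: 101
Step 1: G0=(0+1>=1)=1 G1=NOT G1=NOT 0=1 G2=G0|G2=1|1=1 -> 111
Step 2: G0=(1+1>=1)=1 G1=NOT G1=NOT 1=0 G2=G0|G2=1|1=1 -> 101
Cycle of length 2 starting at step 0 -> no fixed point

Answer: cycle 2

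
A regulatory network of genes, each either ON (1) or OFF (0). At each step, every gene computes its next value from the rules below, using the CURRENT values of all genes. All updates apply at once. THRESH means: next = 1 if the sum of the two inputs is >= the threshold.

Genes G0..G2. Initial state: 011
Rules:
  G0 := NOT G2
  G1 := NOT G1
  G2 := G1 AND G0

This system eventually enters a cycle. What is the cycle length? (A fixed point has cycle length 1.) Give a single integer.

Answer: 4

Derivation:
Step 0: 011
Step 1: G0=NOT G2=NOT 1=0 G1=NOT G1=NOT 1=0 G2=G1&G0=1&0=0 -> 000
Step 2: G0=NOT G2=NOT 0=1 G1=NOT G1=NOT 0=1 G2=G1&G0=0&0=0 -> 110
Step 3: G0=NOT G2=NOT 0=1 G1=NOT G1=NOT 1=0 G2=G1&G0=1&1=1 -> 101
Step 4: G0=NOT G2=NOT 1=0 G1=NOT G1=NOT 0=1 G2=G1&G0=0&1=0 -> 010
Step 5: G0=NOT G2=NOT 0=1 G1=NOT G1=NOT 1=0 G2=G1&G0=1&0=0 -> 100
Step 6: G0=NOT G2=NOT 0=1 G1=NOT G1=NOT 0=1 G2=G1&G0=0&1=0 -> 110
State from step 6 equals state from step 2 -> cycle length 4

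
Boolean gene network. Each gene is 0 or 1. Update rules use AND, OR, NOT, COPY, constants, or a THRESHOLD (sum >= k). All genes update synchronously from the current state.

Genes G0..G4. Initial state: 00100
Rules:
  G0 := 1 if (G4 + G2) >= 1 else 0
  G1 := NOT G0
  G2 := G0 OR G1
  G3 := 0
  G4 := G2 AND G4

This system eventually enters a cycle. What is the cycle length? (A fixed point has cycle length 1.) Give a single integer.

Step 0: 00100
Step 1: G0=(0+1>=1)=1 G1=NOT G0=NOT 0=1 G2=G0|G1=0|0=0 G3=0(const) G4=G2&G4=1&0=0 -> 11000
Step 2: G0=(0+0>=1)=0 G1=NOT G0=NOT 1=0 G2=G0|G1=1|1=1 G3=0(const) G4=G2&G4=0&0=0 -> 00100
State from step 2 equals state from step 0 -> cycle length 2

Answer: 2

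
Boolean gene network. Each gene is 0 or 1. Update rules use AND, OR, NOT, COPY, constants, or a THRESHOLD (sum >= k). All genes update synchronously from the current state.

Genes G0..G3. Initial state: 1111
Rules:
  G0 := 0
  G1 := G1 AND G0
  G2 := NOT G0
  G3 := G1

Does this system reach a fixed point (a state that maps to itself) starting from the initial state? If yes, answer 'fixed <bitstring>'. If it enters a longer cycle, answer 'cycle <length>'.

Step 0: 1111
Step 1: G0=0(const) G1=G1&G0=1&1=1 G2=NOT G0=NOT 1=0 G3=G1=1 -> 0101
Step 2: G0=0(const) G1=G1&G0=1&0=0 G2=NOT G0=NOT 0=1 G3=G1=1 -> 0011
Step 3: G0=0(const) G1=G1&G0=0&0=0 G2=NOT G0=NOT 0=1 G3=G1=0 -> 0010
Step 4: G0=0(const) G1=G1&G0=0&0=0 G2=NOT G0=NOT 0=1 G3=G1=0 -> 0010
Fixed point reached at step 3: 0010

Answer: fixed 0010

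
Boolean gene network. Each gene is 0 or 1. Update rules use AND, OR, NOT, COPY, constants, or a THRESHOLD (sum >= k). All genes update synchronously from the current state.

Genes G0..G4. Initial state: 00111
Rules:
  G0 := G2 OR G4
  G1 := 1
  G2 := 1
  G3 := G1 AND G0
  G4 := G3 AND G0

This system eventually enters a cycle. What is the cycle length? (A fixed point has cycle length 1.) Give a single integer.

Answer: 1

Derivation:
Step 0: 00111
Step 1: G0=G2|G4=1|1=1 G1=1(const) G2=1(const) G3=G1&G0=0&0=0 G4=G3&G0=1&0=0 -> 11100
Step 2: G0=G2|G4=1|0=1 G1=1(const) G2=1(const) G3=G1&G0=1&1=1 G4=G3&G0=0&1=0 -> 11110
Step 3: G0=G2|G4=1|0=1 G1=1(const) G2=1(const) G3=G1&G0=1&1=1 G4=G3&G0=1&1=1 -> 11111
Step 4: G0=G2|G4=1|1=1 G1=1(const) G2=1(const) G3=G1&G0=1&1=1 G4=G3&G0=1&1=1 -> 11111
State from step 4 equals state from step 3 -> cycle length 1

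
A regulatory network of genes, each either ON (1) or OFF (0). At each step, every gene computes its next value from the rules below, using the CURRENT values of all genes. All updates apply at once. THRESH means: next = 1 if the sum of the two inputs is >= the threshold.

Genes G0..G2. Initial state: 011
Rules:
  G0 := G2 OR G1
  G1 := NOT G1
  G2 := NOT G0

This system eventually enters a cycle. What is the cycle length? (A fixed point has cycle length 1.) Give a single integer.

Answer: 4

Derivation:
Step 0: 011
Step 1: G0=G2|G1=1|1=1 G1=NOT G1=NOT 1=0 G2=NOT G0=NOT 0=1 -> 101
Step 2: G0=G2|G1=1|0=1 G1=NOT G1=NOT 0=1 G2=NOT G0=NOT 1=0 -> 110
Step 3: G0=G2|G1=0|1=1 G1=NOT G1=NOT 1=0 G2=NOT G0=NOT 1=0 -> 100
Step 4: G0=G2|G1=0|0=0 G1=NOT G1=NOT 0=1 G2=NOT G0=NOT 1=0 -> 010
Step 5: G0=G2|G1=0|1=1 G1=NOT G1=NOT 1=0 G2=NOT G0=NOT 0=1 -> 101
State from step 5 equals state from step 1 -> cycle length 4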